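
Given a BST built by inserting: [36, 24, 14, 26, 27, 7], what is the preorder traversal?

Tree insertion order: [36, 24, 14, 26, 27, 7]
Tree (level-order array): [36, 24, None, 14, 26, 7, None, None, 27]
Preorder traversal: [36, 24, 14, 7, 26, 27]


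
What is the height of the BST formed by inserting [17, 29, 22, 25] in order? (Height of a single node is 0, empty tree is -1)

Insertion order: [17, 29, 22, 25]
Tree (level-order array): [17, None, 29, 22, None, None, 25]
Compute height bottom-up (empty subtree = -1):
  height(25) = 1 + max(-1, -1) = 0
  height(22) = 1 + max(-1, 0) = 1
  height(29) = 1 + max(1, -1) = 2
  height(17) = 1 + max(-1, 2) = 3
Height = 3


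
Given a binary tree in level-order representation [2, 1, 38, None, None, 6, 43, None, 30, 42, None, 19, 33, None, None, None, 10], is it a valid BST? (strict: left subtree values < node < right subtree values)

Level-order array: [2, 1, 38, None, None, 6, 43, None, 30, 42, None, 19, 33, None, None, None, 10]
Validate using subtree bounds (lo, hi): at each node, require lo < value < hi,
then recurse left with hi=value and right with lo=value.
Preorder trace (stopping at first violation):
  at node 2 with bounds (-inf, +inf): OK
  at node 1 with bounds (-inf, 2): OK
  at node 38 with bounds (2, +inf): OK
  at node 6 with bounds (2, 38): OK
  at node 30 with bounds (6, 38): OK
  at node 19 with bounds (6, 30): OK
  at node 10 with bounds (19, 30): VIOLATION
Node 10 violates its bound: not (19 < 10 < 30).
Result: Not a valid BST


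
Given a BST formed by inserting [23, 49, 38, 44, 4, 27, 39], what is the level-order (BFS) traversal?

Tree insertion order: [23, 49, 38, 44, 4, 27, 39]
Tree (level-order array): [23, 4, 49, None, None, 38, None, 27, 44, None, None, 39]
BFS from the root, enqueuing left then right child of each popped node:
  queue [23] -> pop 23, enqueue [4, 49], visited so far: [23]
  queue [4, 49] -> pop 4, enqueue [none], visited so far: [23, 4]
  queue [49] -> pop 49, enqueue [38], visited so far: [23, 4, 49]
  queue [38] -> pop 38, enqueue [27, 44], visited so far: [23, 4, 49, 38]
  queue [27, 44] -> pop 27, enqueue [none], visited so far: [23, 4, 49, 38, 27]
  queue [44] -> pop 44, enqueue [39], visited so far: [23, 4, 49, 38, 27, 44]
  queue [39] -> pop 39, enqueue [none], visited so far: [23, 4, 49, 38, 27, 44, 39]
Result: [23, 4, 49, 38, 27, 44, 39]


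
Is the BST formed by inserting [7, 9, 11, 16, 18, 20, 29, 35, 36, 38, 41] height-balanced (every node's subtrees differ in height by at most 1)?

Tree (level-order array): [7, None, 9, None, 11, None, 16, None, 18, None, 20, None, 29, None, 35, None, 36, None, 38, None, 41]
Definition: a tree is height-balanced if, at every node, |h(left) - h(right)| <= 1 (empty subtree has height -1).
Bottom-up per-node check:
  node 41: h_left=-1, h_right=-1, diff=0 [OK], height=0
  node 38: h_left=-1, h_right=0, diff=1 [OK], height=1
  node 36: h_left=-1, h_right=1, diff=2 [FAIL (|-1-1|=2 > 1)], height=2
  node 35: h_left=-1, h_right=2, diff=3 [FAIL (|-1-2|=3 > 1)], height=3
  node 29: h_left=-1, h_right=3, diff=4 [FAIL (|-1-3|=4 > 1)], height=4
  node 20: h_left=-1, h_right=4, diff=5 [FAIL (|-1-4|=5 > 1)], height=5
  node 18: h_left=-1, h_right=5, diff=6 [FAIL (|-1-5|=6 > 1)], height=6
  node 16: h_left=-1, h_right=6, diff=7 [FAIL (|-1-6|=7 > 1)], height=7
  node 11: h_left=-1, h_right=7, diff=8 [FAIL (|-1-7|=8 > 1)], height=8
  node 9: h_left=-1, h_right=8, diff=9 [FAIL (|-1-8|=9 > 1)], height=9
  node 7: h_left=-1, h_right=9, diff=10 [FAIL (|-1-9|=10 > 1)], height=10
Node 36 violates the condition: |-1 - 1| = 2 > 1.
Result: Not balanced


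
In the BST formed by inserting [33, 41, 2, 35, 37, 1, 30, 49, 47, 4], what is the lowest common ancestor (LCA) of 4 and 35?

Tree insertion order: [33, 41, 2, 35, 37, 1, 30, 49, 47, 4]
Tree (level-order array): [33, 2, 41, 1, 30, 35, 49, None, None, 4, None, None, 37, 47]
In a BST, the LCA of p=4, q=35 is the first node v on the
root-to-leaf path with p <= v <= q (go left if both < v, right if both > v).
Walk from root:
  at 33: 4 <= 33 <= 35, this is the LCA
LCA = 33


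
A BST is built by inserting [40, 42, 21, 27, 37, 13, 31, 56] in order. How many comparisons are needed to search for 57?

Search path for 57: 40 -> 42 -> 56
Found: False
Comparisons: 3


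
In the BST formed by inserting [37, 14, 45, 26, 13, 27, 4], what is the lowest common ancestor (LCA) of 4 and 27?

Tree insertion order: [37, 14, 45, 26, 13, 27, 4]
Tree (level-order array): [37, 14, 45, 13, 26, None, None, 4, None, None, 27]
In a BST, the LCA of p=4, q=27 is the first node v on the
root-to-leaf path with p <= v <= q (go left if both < v, right if both > v).
Walk from root:
  at 37: both 4 and 27 < 37, go left
  at 14: 4 <= 14 <= 27, this is the LCA
LCA = 14


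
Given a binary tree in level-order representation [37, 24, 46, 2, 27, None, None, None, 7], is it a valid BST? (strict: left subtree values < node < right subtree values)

Level-order array: [37, 24, 46, 2, 27, None, None, None, 7]
Validate using subtree bounds (lo, hi): at each node, require lo < value < hi,
then recurse left with hi=value and right with lo=value.
Preorder trace (stopping at first violation):
  at node 37 with bounds (-inf, +inf): OK
  at node 24 with bounds (-inf, 37): OK
  at node 2 with bounds (-inf, 24): OK
  at node 7 with bounds (2, 24): OK
  at node 27 with bounds (24, 37): OK
  at node 46 with bounds (37, +inf): OK
No violation found at any node.
Result: Valid BST


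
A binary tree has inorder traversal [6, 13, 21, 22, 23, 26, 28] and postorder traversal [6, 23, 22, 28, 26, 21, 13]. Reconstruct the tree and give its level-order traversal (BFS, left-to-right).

Inorder:   [6, 13, 21, 22, 23, 26, 28]
Postorder: [6, 23, 22, 28, 26, 21, 13]
Algorithm: postorder visits root last, so walk postorder right-to-left;
each value is the root of the current inorder slice — split it at that
value, recurse on the right subtree first, then the left.
Recursive splits:
  root=13; inorder splits into left=[6], right=[21, 22, 23, 26, 28]
  root=21; inorder splits into left=[], right=[22, 23, 26, 28]
  root=26; inorder splits into left=[22, 23], right=[28]
  root=28; inorder splits into left=[], right=[]
  root=22; inorder splits into left=[], right=[23]
  root=23; inorder splits into left=[], right=[]
  root=6; inorder splits into left=[], right=[]
Reconstructed level-order: [13, 6, 21, 26, 22, 28, 23]


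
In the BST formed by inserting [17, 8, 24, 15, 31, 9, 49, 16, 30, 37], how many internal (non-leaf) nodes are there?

Tree built from: [17, 8, 24, 15, 31, 9, 49, 16, 30, 37]
Tree (level-order array): [17, 8, 24, None, 15, None, 31, 9, 16, 30, 49, None, None, None, None, None, None, 37]
Rule: An internal node has at least one child.
Per-node child counts:
  node 17: 2 child(ren)
  node 8: 1 child(ren)
  node 15: 2 child(ren)
  node 9: 0 child(ren)
  node 16: 0 child(ren)
  node 24: 1 child(ren)
  node 31: 2 child(ren)
  node 30: 0 child(ren)
  node 49: 1 child(ren)
  node 37: 0 child(ren)
Matching nodes: [17, 8, 15, 24, 31, 49]
Count of internal (non-leaf) nodes: 6


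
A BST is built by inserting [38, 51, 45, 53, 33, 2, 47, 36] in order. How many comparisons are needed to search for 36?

Search path for 36: 38 -> 33 -> 36
Found: True
Comparisons: 3


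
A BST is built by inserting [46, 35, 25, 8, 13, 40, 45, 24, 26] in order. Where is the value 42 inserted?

Starting tree (level order): [46, 35, None, 25, 40, 8, 26, None, 45, None, 13, None, None, None, None, None, 24]
Insertion path: 46 -> 35 -> 40 -> 45
Result: insert 42 as left child of 45
Final tree (level order): [46, 35, None, 25, 40, 8, 26, None, 45, None, 13, None, None, 42, None, None, 24]


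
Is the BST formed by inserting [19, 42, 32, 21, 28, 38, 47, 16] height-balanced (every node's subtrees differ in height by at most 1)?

Tree (level-order array): [19, 16, 42, None, None, 32, 47, 21, 38, None, None, None, 28]
Definition: a tree is height-balanced if, at every node, |h(left) - h(right)| <= 1 (empty subtree has height -1).
Bottom-up per-node check:
  node 16: h_left=-1, h_right=-1, diff=0 [OK], height=0
  node 28: h_left=-1, h_right=-1, diff=0 [OK], height=0
  node 21: h_left=-1, h_right=0, diff=1 [OK], height=1
  node 38: h_left=-1, h_right=-1, diff=0 [OK], height=0
  node 32: h_left=1, h_right=0, diff=1 [OK], height=2
  node 47: h_left=-1, h_right=-1, diff=0 [OK], height=0
  node 42: h_left=2, h_right=0, diff=2 [FAIL (|2-0|=2 > 1)], height=3
  node 19: h_left=0, h_right=3, diff=3 [FAIL (|0-3|=3 > 1)], height=4
Node 42 violates the condition: |2 - 0| = 2 > 1.
Result: Not balanced


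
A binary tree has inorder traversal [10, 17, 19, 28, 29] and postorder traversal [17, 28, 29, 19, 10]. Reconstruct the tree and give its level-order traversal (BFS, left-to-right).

Inorder:   [10, 17, 19, 28, 29]
Postorder: [17, 28, 29, 19, 10]
Algorithm: postorder visits root last, so walk postorder right-to-left;
each value is the root of the current inorder slice — split it at that
value, recurse on the right subtree first, then the left.
Recursive splits:
  root=10; inorder splits into left=[], right=[17, 19, 28, 29]
  root=19; inorder splits into left=[17], right=[28, 29]
  root=29; inorder splits into left=[28], right=[]
  root=28; inorder splits into left=[], right=[]
  root=17; inorder splits into left=[], right=[]
Reconstructed level-order: [10, 19, 17, 29, 28]


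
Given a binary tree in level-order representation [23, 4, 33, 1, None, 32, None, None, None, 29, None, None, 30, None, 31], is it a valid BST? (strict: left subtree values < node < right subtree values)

Level-order array: [23, 4, 33, 1, None, 32, None, None, None, 29, None, None, 30, None, 31]
Validate using subtree bounds (lo, hi): at each node, require lo < value < hi,
then recurse left with hi=value and right with lo=value.
Preorder trace (stopping at first violation):
  at node 23 with bounds (-inf, +inf): OK
  at node 4 with bounds (-inf, 23): OK
  at node 1 with bounds (-inf, 4): OK
  at node 33 with bounds (23, +inf): OK
  at node 32 with bounds (23, 33): OK
  at node 29 with bounds (23, 32): OK
  at node 30 with bounds (29, 32): OK
  at node 31 with bounds (30, 32): OK
No violation found at any node.
Result: Valid BST


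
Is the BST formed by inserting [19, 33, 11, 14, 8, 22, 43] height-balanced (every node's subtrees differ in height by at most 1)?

Tree (level-order array): [19, 11, 33, 8, 14, 22, 43]
Definition: a tree is height-balanced if, at every node, |h(left) - h(right)| <= 1 (empty subtree has height -1).
Bottom-up per-node check:
  node 8: h_left=-1, h_right=-1, diff=0 [OK], height=0
  node 14: h_left=-1, h_right=-1, diff=0 [OK], height=0
  node 11: h_left=0, h_right=0, diff=0 [OK], height=1
  node 22: h_left=-1, h_right=-1, diff=0 [OK], height=0
  node 43: h_left=-1, h_right=-1, diff=0 [OK], height=0
  node 33: h_left=0, h_right=0, diff=0 [OK], height=1
  node 19: h_left=1, h_right=1, diff=0 [OK], height=2
All nodes satisfy the balance condition.
Result: Balanced


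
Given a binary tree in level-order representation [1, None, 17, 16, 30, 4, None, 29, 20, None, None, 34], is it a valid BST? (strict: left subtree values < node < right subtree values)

Level-order array: [1, None, 17, 16, 30, 4, None, 29, 20, None, None, 34]
Validate using subtree bounds (lo, hi): at each node, require lo < value < hi,
then recurse left with hi=value and right with lo=value.
Preorder trace (stopping at first violation):
  at node 1 with bounds (-inf, +inf): OK
  at node 17 with bounds (1, +inf): OK
  at node 16 with bounds (1, 17): OK
  at node 4 with bounds (1, 16): OK
  at node 30 with bounds (17, +inf): OK
  at node 29 with bounds (17, 30): OK
  at node 34 with bounds (17, 29): VIOLATION
Node 34 violates its bound: not (17 < 34 < 29).
Result: Not a valid BST


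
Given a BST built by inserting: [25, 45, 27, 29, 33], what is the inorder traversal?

Tree insertion order: [25, 45, 27, 29, 33]
Tree (level-order array): [25, None, 45, 27, None, None, 29, None, 33]
Inorder traversal: [25, 27, 29, 33, 45]


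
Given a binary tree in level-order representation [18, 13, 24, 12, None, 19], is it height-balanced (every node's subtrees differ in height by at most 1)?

Tree (level-order array): [18, 13, 24, 12, None, 19]
Definition: a tree is height-balanced if, at every node, |h(left) - h(right)| <= 1 (empty subtree has height -1).
Bottom-up per-node check:
  node 12: h_left=-1, h_right=-1, diff=0 [OK], height=0
  node 13: h_left=0, h_right=-1, diff=1 [OK], height=1
  node 19: h_left=-1, h_right=-1, diff=0 [OK], height=0
  node 24: h_left=0, h_right=-1, diff=1 [OK], height=1
  node 18: h_left=1, h_right=1, diff=0 [OK], height=2
All nodes satisfy the balance condition.
Result: Balanced


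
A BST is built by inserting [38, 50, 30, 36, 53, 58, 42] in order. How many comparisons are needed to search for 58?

Search path for 58: 38 -> 50 -> 53 -> 58
Found: True
Comparisons: 4


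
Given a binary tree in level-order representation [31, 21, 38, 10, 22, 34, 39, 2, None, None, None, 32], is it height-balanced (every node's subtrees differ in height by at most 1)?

Tree (level-order array): [31, 21, 38, 10, 22, 34, 39, 2, None, None, None, 32]
Definition: a tree is height-balanced if, at every node, |h(left) - h(right)| <= 1 (empty subtree has height -1).
Bottom-up per-node check:
  node 2: h_left=-1, h_right=-1, diff=0 [OK], height=0
  node 10: h_left=0, h_right=-1, diff=1 [OK], height=1
  node 22: h_left=-1, h_right=-1, diff=0 [OK], height=0
  node 21: h_left=1, h_right=0, diff=1 [OK], height=2
  node 32: h_left=-1, h_right=-1, diff=0 [OK], height=0
  node 34: h_left=0, h_right=-1, diff=1 [OK], height=1
  node 39: h_left=-1, h_right=-1, diff=0 [OK], height=0
  node 38: h_left=1, h_right=0, diff=1 [OK], height=2
  node 31: h_left=2, h_right=2, diff=0 [OK], height=3
All nodes satisfy the balance condition.
Result: Balanced


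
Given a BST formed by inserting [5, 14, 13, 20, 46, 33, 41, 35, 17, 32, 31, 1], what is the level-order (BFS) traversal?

Tree insertion order: [5, 14, 13, 20, 46, 33, 41, 35, 17, 32, 31, 1]
Tree (level-order array): [5, 1, 14, None, None, 13, 20, None, None, 17, 46, None, None, 33, None, 32, 41, 31, None, 35]
BFS from the root, enqueuing left then right child of each popped node:
  queue [5] -> pop 5, enqueue [1, 14], visited so far: [5]
  queue [1, 14] -> pop 1, enqueue [none], visited so far: [5, 1]
  queue [14] -> pop 14, enqueue [13, 20], visited so far: [5, 1, 14]
  queue [13, 20] -> pop 13, enqueue [none], visited so far: [5, 1, 14, 13]
  queue [20] -> pop 20, enqueue [17, 46], visited so far: [5, 1, 14, 13, 20]
  queue [17, 46] -> pop 17, enqueue [none], visited so far: [5, 1, 14, 13, 20, 17]
  queue [46] -> pop 46, enqueue [33], visited so far: [5, 1, 14, 13, 20, 17, 46]
  queue [33] -> pop 33, enqueue [32, 41], visited so far: [5, 1, 14, 13, 20, 17, 46, 33]
  queue [32, 41] -> pop 32, enqueue [31], visited so far: [5, 1, 14, 13, 20, 17, 46, 33, 32]
  queue [41, 31] -> pop 41, enqueue [35], visited so far: [5, 1, 14, 13, 20, 17, 46, 33, 32, 41]
  queue [31, 35] -> pop 31, enqueue [none], visited so far: [5, 1, 14, 13, 20, 17, 46, 33, 32, 41, 31]
  queue [35] -> pop 35, enqueue [none], visited so far: [5, 1, 14, 13, 20, 17, 46, 33, 32, 41, 31, 35]
Result: [5, 1, 14, 13, 20, 17, 46, 33, 32, 41, 31, 35]


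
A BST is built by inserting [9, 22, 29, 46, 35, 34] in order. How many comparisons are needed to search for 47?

Search path for 47: 9 -> 22 -> 29 -> 46
Found: False
Comparisons: 4


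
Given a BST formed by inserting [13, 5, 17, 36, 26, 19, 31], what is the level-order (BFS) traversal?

Tree insertion order: [13, 5, 17, 36, 26, 19, 31]
Tree (level-order array): [13, 5, 17, None, None, None, 36, 26, None, 19, 31]
BFS from the root, enqueuing left then right child of each popped node:
  queue [13] -> pop 13, enqueue [5, 17], visited so far: [13]
  queue [5, 17] -> pop 5, enqueue [none], visited so far: [13, 5]
  queue [17] -> pop 17, enqueue [36], visited so far: [13, 5, 17]
  queue [36] -> pop 36, enqueue [26], visited so far: [13, 5, 17, 36]
  queue [26] -> pop 26, enqueue [19, 31], visited so far: [13, 5, 17, 36, 26]
  queue [19, 31] -> pop 19, enqueue [none], visited so far: [13, 5, 17, 36, 26, 19]
  queue [31] -> pop 31, enqueue [none], visited so far: [13, 5, 17, 36, 26, 19, 31]
Result: [13, 5, 17, 36, 26, 19, 31]


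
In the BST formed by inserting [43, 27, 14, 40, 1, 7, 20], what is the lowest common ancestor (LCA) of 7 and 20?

Tree insertion order: [43, 27, 14, 40, 1, 7, 20]
Tree (level-order array): [43, 27, None, 14, 40, 1, 20, None, None, None, 7]
In a BST, the LCA of p=7, q=20 is the first node v on the
root-to-leaf path with p <= v <= q (go left if both < v, right if both > v).
Walk from root:
  at 43: both 7 and 20 < 43, go left
  at 27: both 7 and 20 < 27, go left
  at 14: 7 <= 14 <= 20, this is the LCA
LCA = 14


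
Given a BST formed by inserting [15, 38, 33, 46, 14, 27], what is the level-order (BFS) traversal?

Tree insertion order: [15, 38, 33, 46, 14, 27]
Tree (level-order array): [15, 14, 38, None, None, 33, 46, 27]
BFS from the root, enqueuing left then right child of each popped node:
  queue [15] -> pop 15, enqueue [14, 38], visited so far: [15]
  queue [14, 38] -> pop 14, enqueue [none], visited so far: [15, 14]
  queue [38] -> pop 38, enqueue [33, 46], visited so far: [15, 14, 38]
  queue [33, 46] -> pop 33, enqueue [27], visited so far: [15, 14, 38, 33]
  queue [46, 27] -> pop 46, enqueue [none], visited so far: [15, 14, 38, 33, 46]
  queue [27] -> pop 27, enqueue [none], visited so far: [15, 14, 38, 33, 46, 27]
Result: [15, 14, 38, 33, 46, 27]


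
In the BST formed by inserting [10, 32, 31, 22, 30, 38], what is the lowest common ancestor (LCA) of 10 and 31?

Tree insertion order: [10, 32, 31, 22, 30, 38]
Tree (level-order array): [10, None, 32, 31, 38, 22, None, None, None, None, 30]
In a BST, the LCA of p=10, q=31 is the first node v on the
root-to-leaf path with p <= v <= q (go left if both < v, right if both > v).
Walk from root:
  at 10: 10 <= 10 <= 31, this is the LCA
LCA = 10


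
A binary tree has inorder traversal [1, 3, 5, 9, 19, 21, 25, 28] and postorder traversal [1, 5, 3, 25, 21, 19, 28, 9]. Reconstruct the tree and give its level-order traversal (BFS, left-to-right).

Inorder:   [1, 3, 5, 9, 19, 21, 25, 28]
Postorder: [1, 5, 3, 25, 21, 19, 28, 9]
Algorithm: postorder visits root last, so walk postorder right-to-left;
each value is the root of the current inorder slice — split it at that
value, recurse on the right subtree first, then the left.
Recursive splits:
  root=9; inorder splits into left=[1, 3, 5], right=[19, 21, 25, 28]
  root=28; inorder splits into left=[19, 21, 25], right=[]
  root=19; inorder splits into left=[], right=[21, 25]
  root=21; inorder splits into left=[], right=[25]
  root=25; inorder splits into left=[], right=[]
  root=3; inorder splits into left=[1], right=[5]
  root=5; inorder splits into left=[], right=[]
  root=1; inorder splits into left=[], right=[]
Reconstructed level-order: [9, 3, 28, 1, 5, 19, 21, 25]


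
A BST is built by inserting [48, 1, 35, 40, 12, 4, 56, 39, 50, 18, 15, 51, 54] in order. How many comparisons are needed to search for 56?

Search path for 56: 48 -> 56
Found: True
Comparisons: 2


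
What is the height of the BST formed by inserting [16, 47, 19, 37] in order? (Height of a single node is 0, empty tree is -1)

Insertion order: [16, 47, 19, 37]
Tree (level-order array): [16, None, 47, 19, None, None, 37]
Compute height bottom-up (empty subtree = -1):
  height(37) = 1 + max(-1, -1) = 0
  height(19) = 1 + max(-1, 0) = 1
  height(47) = 1 + max(1, -1) = 2
  height(16) = 1 + max(-1, 2) = 3
Height = 3


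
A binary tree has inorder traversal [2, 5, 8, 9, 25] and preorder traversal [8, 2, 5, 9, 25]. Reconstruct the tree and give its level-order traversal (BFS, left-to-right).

Inorder:  [2, 5, 8, 9, 25]
Preorder: [8, 2, 5, 9, 25]
Algorithm: preorder visits root first, so consume preorder in order;
for each root, split the current inorder slice at that value into
left-subtree inorder and right-subtree inorder, then recurse.
Recursive splits:
  root=8; inorder splits into left=[2, 5], right=[9, 25]
  root=2; inorder splits into left=[], right=[5]
  root=5; inorder splits into left=[], right=[]
  root=9; inorder splits into left=[], right=[25]
  root=25; inorder splits into left=[], right=[]
Reconstructed level-order: [8, 2, 9, 5, 25]


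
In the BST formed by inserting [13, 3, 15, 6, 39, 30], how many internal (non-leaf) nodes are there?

Tree built from: [13, 3, 15, 6, 39, 30]
Tree (level-order array): [13, 3, 15, None, 6, None, 39, None, None, 30]
Rule: An internal node has at least one child.
Per-node child counts:
  node 13: 2 child(ren)
  node 3: 1 child(ren)
  node 6: 0 child(ren)
  node 15: 1 child(ren)
  node 39: 1 child(ren)
  node 30: 0 child(ren)
Matching nodes: [13, 3, 15, 39]
Count of internal (non-leaf) nodes: 4


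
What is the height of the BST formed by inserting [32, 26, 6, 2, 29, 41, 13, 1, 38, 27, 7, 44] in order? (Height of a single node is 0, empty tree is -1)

Insertion order: [32, 26, 6, 2, 29, 41, 13, 1, 38, 27, 7, 44]
Tree (level-order array): [32, 26, 41, 6, 29, 38, 44, 2, 13, 27, None, None, None, None, None, 1, None, 7]
Compute height bottom-up (empty subtree = -1):
  height(1) = 1 + max(-1, -1) = 0
  height(2) = 1 + max(0, -1) = 1
  height(7) = 1 + max(-1, -1) = 0
  height(13) = 1 + max(0, -1) = 1
  height(6) = 1 + max(1, 1) = 2
  height(27) = 1 + max(-1, -1) = 0
  height(29) = 1 + max(0, -1) = 1
  height(26) = 1 + max(2, 1) = 3
  height(38) = 1 + max(-1, -1) = 0
  height(44) = 1 + max(-1, -1) = 0
  height(41) = 1 + max(0, 0) = 1
  height(32) = 1 + max(3, 1) = 4
Height = 4


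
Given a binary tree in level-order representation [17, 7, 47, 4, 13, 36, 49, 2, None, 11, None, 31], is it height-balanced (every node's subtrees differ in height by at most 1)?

Tree (level-order array): [17, 7, 47, 4, 13, 36, 49, 2, None, 11, None, 31]
Definition: a tree is height-balanced if, at every node, |h(left) - h(right)| <= 1 (empty subtree has height -1).
Bottom-up per-node check:
  node 2: h_left=-1, h_right=-1, diff=0 [OK], height=0
  node 4: h_left=0, h_right=-1, diff=1 [OK], height=1
  node 11: h_left=-1, h_right=-1, diff=0 [OK], height=0
  node 13: h_left=0, h_right=-1, diff=1 [OK], height=1
  node 7: h_left=1, h_right=1, diff=0 [OK], height=2
  node 31: h_left=-1, h_right=-1, diff=0 [OK], height=0
  node 36: h_left=0, h_right=-1, diff=1 [OK], height=1
  node 49: h_left=-1, h_right=-1, diff=0 [OK], height=0
  node 47: h_left=1, h_right=0, diff=1 [OK], height=2
  node 17: h_left=2, h_right=2, diff=0 [OK], height=3
All nodes satisfy the balance condition.
Result: Balanced


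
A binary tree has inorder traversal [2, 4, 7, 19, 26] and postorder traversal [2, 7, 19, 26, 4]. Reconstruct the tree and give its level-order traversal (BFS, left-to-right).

Inorder:   [2, 4, 7, 19, 26]
Postorder: [2, 7, 19, 26, 4]
Algorithm: postorder visits root last, so walk postorder right-to-left;
each value is the root of the current inorder slice — split it at that
value, recurse on the right subtree first, then the left.
Recursive splits:
  root=4; inorder splits into left=[2], right=[7, 19, 26]
  root=26; inorder splits into left=[7, 19], right=[]
  root=19; inorder splits into left=[7], right=[]
  root=7; inorder splits into left=[], right=[]
  root=2; inorder splits into left=[], right=[]
Reconstructed level-order: [4, 2, 26, 19, 7]


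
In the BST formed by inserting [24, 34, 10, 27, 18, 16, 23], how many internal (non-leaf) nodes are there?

Tree built from: [24, 34, 10, 27, 18, 16, 23]
Tree (level-order array): [24, 10, 34, None, 18, 27, None, 16, 23]
Rule: An internal node has at least one child.
Per-node child counts:
  node 24: 2 child(ren)
  node 10: 1 child(ren)
  node 18: 2 child(ren)
  node 16: 0 child(ren)
  node 23: 0 child(ren)
  node 34: 1 child(ren)
  node 27: 0 child(ren)
Matching nodes: [24, 10, 18, 34]
Count of internal (non-leaf) nodes: 4


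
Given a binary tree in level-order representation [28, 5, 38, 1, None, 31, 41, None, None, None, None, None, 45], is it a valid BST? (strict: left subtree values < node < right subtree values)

Level-order array: [28, 5, 38, 1, None, 31, 41, None, None, None, None, None, 45]
Validate using subtree bounds (lo, hi): at each node, require lo < value < hi,
then recurse left with hi=value and right with lo=value.
Preorder trace (stopping at first violation):
  at node 28 with bounds (-inf, +inf): OK
  at node 5 with bounds (-inf, 28): OK
  at node 1 with bounds (-inf, 5): OK
  at node 38 with bounds (28, +inf): OK
  at node 31 with bounds (28, 38): OK
  at node 41 with bounds (38, +inf): OK
  at node 45 with bounds (41, +inf): OK
No violation found at any node.
Result: Valid BST


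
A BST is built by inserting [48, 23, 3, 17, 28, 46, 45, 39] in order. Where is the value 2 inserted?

Starting tree (level order): [48, 23, None, 3, 28, None, 17, None, 46, None, None, 45, None, 39]
Insertion path: 48 -> 23 -> 3
Result: insert 2 as left child of 3
Final tree (level order): [48, 23, None, 3, 28, 2, 17, None, 46, None, None, None, None, 45, None, 39]


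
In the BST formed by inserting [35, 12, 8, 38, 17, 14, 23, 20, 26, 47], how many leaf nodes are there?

Tree built from: [35, 12, 8, 38, 17, 14, 23, 20, 26, 47]
Tree (level-order array): [35, 12, 38, 8, 17, None, 47, None, None, 14, 23, None, None, None, None, 20, 26]
Rule: A leaf has 0 children.
Per-node child counts:
  node 35: 2 child(ren)
  node 12: 2 child(ren)
  node 8: 0 child(ren)
  node 17: 2 child(ren)
  node 14: 0 child(ren)
  node 23: 2 child(ren)
  node 20: 0 child(ren)
  node 26: 0 child(ren)
  node 38: 1 child(ren)
  node 47: 0 child(ren)
Matching nodes: [8, 14, 20, 26, 47]
Count of leaf nodes: 5


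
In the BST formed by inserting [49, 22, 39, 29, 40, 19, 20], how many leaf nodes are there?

Tree built from: [49, 22, 39, 29, 40, 19, 20]
Tree (level-order array): [49, 22, None, 19, 39, None, 20, 29, 40]
Rule: A leaf has 0 children.
Per-node child counts:
  node 49: 1 child(ren)
  node 22: 2 child(ren)
  node 19: 1 child(ren)
  node 20: 0 child(ren)
  node 39: 2 child(ren)
  node 29: 0 child(ren)
  node 40: 0 child(ren)
Matching nodes: [20, 29, 40]
Count of leaf nodes: 3


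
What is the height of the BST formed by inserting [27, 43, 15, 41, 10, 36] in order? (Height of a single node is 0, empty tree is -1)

Insertion order: [27, 43, 15, 41, 10, 36]
Tree (level-order array): [27, 15, 43, 10, None, 41, None, None, None, 36]
Compute height bottom-up (empty subtree = -1):
  height(10) = 1 + max(-1, -1) = 0
  height(15) = 1 + max(0, -1) = 1
  height(36) = 1 + max(-1, -1) = 0
  height(41) = 1 + max(0, -1) = 1
  height(43) = 1 + max(1, -1) = 2
  height(27) = 1 + max(1, 2) = 3
Height = 3


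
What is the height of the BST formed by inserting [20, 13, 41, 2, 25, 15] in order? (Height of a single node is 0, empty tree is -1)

Insertion order: [20, 13, 41, 2, 25, 15]
Tree (level-order array): [20, 13, 41, 2, 15, 25]
Compute height bottom-up (empty subtree = -1):
  height(2) = 1 + max(-1, -1) = 0
  height(15) = 1 + max(-1, -1) = 0
  height(13) = 1 + max(0, 0) = 1
  height(25) = 1 + max(-1, -1) = 0
  height(41) = 1 + max(0, -1) = 1
  height(20) = 1 + max(1, 1) = 2
Height = 2


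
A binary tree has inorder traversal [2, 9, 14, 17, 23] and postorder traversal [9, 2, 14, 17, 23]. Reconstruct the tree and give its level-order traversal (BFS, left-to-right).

Inorder:   [2, 9, 14, 17, 23]
Postorder: [9, 2, 14, 17, 23]
Algorithm: postorder visits root last, so walk postorder right-to-left;
each value is the root of the current inorder slice — split it at that
value, recurse on the right subtree first, then the left.
Recursive splits:
  root=23; inorder splits into left=[2, 9, 14, 17], right=[]
  root=17; inorder splits into left=[2, 9, 14], right=[]
  root=14; inorder splits into left=[2, 9], right=[]
  root=2; inorder splits into left=[], right=[9]
  root=9; inorder splits into left=[], right=[]
Reconstructed level-order: [23, 17, 14, 2, 9]


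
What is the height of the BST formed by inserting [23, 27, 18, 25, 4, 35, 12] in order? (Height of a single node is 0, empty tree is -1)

Insertion order: [23, 27, 18, 25, 4, 35, 12]
Tree (level-order array): [23, 18, 27, 4, None, 25, 35, None, 12]
Compute height bottom-up (empty subtree = -1):
  height(12) = 1 + max(-1, -1) = 0
  height(4) = 1 + max(-1, 0) = 1
  height(18) = 1 + max(1, -1) = 2
  height(25) = 1 + max(-1, -1) = 0
  height(35) = 1 + max(-1, -1) = 0
  height(27) = 1 + max(0, 0) = 1
  height(23) = 1 + max(2, 1) = 3
Height = 3


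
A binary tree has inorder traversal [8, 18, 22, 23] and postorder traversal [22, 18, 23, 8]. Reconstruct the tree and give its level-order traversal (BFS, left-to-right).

Inorder:   [8, 18, 22, 23]
Postorder: [22, 18, 23, 8]
Algorithm: postorder visits root last, so walk postorder right-to-left;
each value is the root of the current inorder slice — split it at that
value, recurse on the right subtree first, then the left.
Recursive splits:
  root=8; inorder splits into left=[], right=[18, 22, 23]
  root=23; inorder splits into left=[18, 22], right=[]
  root=18; inorder splits into left=[], right=[22]
  root=22; inorder splits into left=[], right=[]
Reconstructed level-order: [8, 23, 18, 22]


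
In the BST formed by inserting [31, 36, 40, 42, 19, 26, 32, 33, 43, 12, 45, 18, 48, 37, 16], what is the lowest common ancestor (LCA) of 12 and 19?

Tree insertion order: [31, 36, 40, 42, 19, 26, 32, 33, 43, 12, 45, 18, 48, 37, 16]
Tree (level-order array): [31, 19, 36, 12, 26, 32, 40, None, 18, None, None, None, 33, 37, 42, 16, None, None, None, None, None, None, 43, None, None, None, 45, None, 48]
In a BST, the LCA of p=12, q=19 is the first node v on the
root-to-leaf path with p <= v <= q (go left if both < v, right if both > v).
Walk from root:
  at 31: both 12 and 19 < 31, go left
  at 19: 12 <= 19 <= 19, this is the LCA
LCA = 19


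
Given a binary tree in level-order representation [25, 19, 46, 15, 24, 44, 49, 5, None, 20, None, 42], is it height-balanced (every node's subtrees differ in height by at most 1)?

Tree (level-order array): [25, 19, 46, 15, 24, 44, 49, 5, None, 20, None, 42]
Definition: a tree is height-balanced if, at every node, |h(left) - h(right)| <= 1 (empty subtree has height -1).
Bottom-up per-node check:
  node 5: h_left=-1, h_right=-1, diff=0 [OK], height=0
  node 15: h_left=0, h_right=-1, diff=1 [OK], height=1
  node 20: h_left=-1, h_right=-1, diff=0 [OK], height=0
  node 24: h_left=0, h_right=-1, diff=1 [OK], height=1
  node 19: h_left=1, h_right=1, diff=0 [OK], height=2
  node 42: h_left=-1, h_right=-1, diff=0 [OK], height=0
  node 44: h_left=0, h_right=-1, diff=1 [OK], height=1
  node 49: h_left=-1, h_right=-1, diff=0 [OK], height=0
  node 46: h_left=1, h_right=0, diff=1 [OK], height=2
  node 25: h_left=2, h_right=2, diff=0 [OK], height=3
All nodes satisfy the balance condition.
Result: Balanced


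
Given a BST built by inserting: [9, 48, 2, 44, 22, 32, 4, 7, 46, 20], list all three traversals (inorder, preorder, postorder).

Tree insertion order: [9, 48, 2, 44, 22, 32, 4, 7, 46, 20]
Tree (level-order array): [9, 2, 48, None, 4, 44, None, None, 7, 22, 46, None, None, 20, 32]
Inorder (L, root, R): [2, 4, 7, 9, 20, 22, 32, 44, 46, 48]
Preorder (root, L, R): [9, 2, 4, 7, 48, 44, 22, 20, 32, 46]
Postorder (L, R, root): [7, 4, 2, 20, 32, 22, 46, 44, 48, 9]


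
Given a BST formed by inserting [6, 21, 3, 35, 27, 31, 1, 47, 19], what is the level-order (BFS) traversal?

Tree insertion order: [6, 21, 3, 35, 27, 31, 1, 47, 19]
Tree (level-order array): [6, 3, 21, 1, None, 19, 35, None, None, None, None, 27, 47, None, 31]
BFS from the root, enqueuing left then right child of each popped node:
  queue [6] -> pop 6, enqueue [3, 21], visited so far: [6]
  queue [3, 21] -> pop 3, enqueue [1], visited so far: [6, 3]
  queue [21, 1] -> pop 21, enqueue [19, 35], visited so far: [6, 3, 21]
  queue [1, 19, 35] -> pop 1, enqueue [none], visited so far: [6, 3, 21, 1]
  queue [19, 35] -> pop 19, enqueue [none], visited so far: [6, 3, 21, 1, 19]
  queue [35] -> pop 35, enqueue [27, 47], visited so far: [6, 3, 21, 1, 19, 35]
  queue [27, 47] -> pop 27, enqueue [31], visited so far: [6, 3, 21, 1, 19, 35, 27]
  queue [47, 31] -> pop 47, enqueue [none], visited so far: [6, 3, 21, 1, 19, 35, 27, 47]
  queue [31] -> pop 31, enqueue [none], visited so far: [6, 3, 21, 1, 19, 35, 27, 47, 31]
Result: [6, 3, 21, 1, 19, 35, 27, 47, 31]


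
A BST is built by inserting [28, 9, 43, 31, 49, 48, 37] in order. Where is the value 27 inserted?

Starting tree (level order): [28, 9, 43, None, None, 31, 49, None, 37, 48]
Insertion path: 28 -> 9
Result: insert 27 as right child of 9
Final tree (level order): [28, 9, 43, None, 27, 31, 49, None, None, None, 37, 48]


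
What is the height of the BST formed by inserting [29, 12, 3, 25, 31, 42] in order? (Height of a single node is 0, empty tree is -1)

Insertion order: [29, 12, 3, 25, 31, 42]
Tree (level-order array): [29, 12, 31, 3, 25, None, 42]
Compute height bottom-up (empty subtree = -1):
  height(3) = 1 + max(-1, -1) = 0
  height(25) = 1 + max(-1, -1) = 0
  height(12) = 1 + max(0, 0) = 1
  height(42) = 1 + max(-1, -1) = 0
  height(31) = 1 + max(-1, 0) = 1
  height(29) = 1 + max(1, 1) = 2
Height = 2


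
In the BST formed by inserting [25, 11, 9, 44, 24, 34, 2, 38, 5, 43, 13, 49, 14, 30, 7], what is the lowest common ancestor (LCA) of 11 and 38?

Tree insertion order: [25, 11, 9, 44, 24, 34, 2, 38, 5, 43, 13, 49, 14, 30, 7]
Tree (level-order array): [25, 11, 44, 9, 24, 34, 49, 2, None, 13, None, 30, 38, None, None, None, 5, None, 14, None, None, None, 43, None, 7]
In a BST, the LCA of p=11, q=38 is the first node v on the
root-to-leaf path with p <= v <= q (go left if both < v, right if both > v).
Walk from root:
  at 25: 11 <= 25 <= 38, this is the LCA
LCA = 25


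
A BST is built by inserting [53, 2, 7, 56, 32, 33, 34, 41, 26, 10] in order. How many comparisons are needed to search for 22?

Search path for 22: 53 -> 2 -> 7 -> 32 -> 26 -> 10
Found: False
Comparisons: 6


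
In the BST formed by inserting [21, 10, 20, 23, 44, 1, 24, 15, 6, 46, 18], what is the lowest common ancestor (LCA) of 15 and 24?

Tree insertion order: [21, 10, 20, 23, 44, 1, 24, 15, 6, 46, 18]
Tree (level-order array): [21, 10, 23, 1, 20, None, 44, None, 6, 15, None, 24, 46, None, None, None, 18]
In a BST, the LCA of p=15, q=24 is the first node v on the
root-to-leaf path with p <= v <= q (go left if both < v, right if both > v).
Walk from root:
  at 21: 15 <= 21 <= 24, this is the LCA
LCA = 21


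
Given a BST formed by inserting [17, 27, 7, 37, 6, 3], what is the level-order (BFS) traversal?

Tree insertion order: [17, 27, 7, 37, 6, 3]
Tree (level-order array): [17, 7, 27, 6, None, None, 37, 3]
BFS from the root, enqueuing left then right child of each popped node:
  queue [17] -> pop 17, enqueue [7, 27], visited so far: [17]
  queue [7, 27] -> pop 7, enqueue [6], visited so far: [17, 7]
  queue [27, 6] -> pop 27, enqueue [37], visited so far: [17, 7, 27]
  queue [6, 37] -> pop 6, enqueue [3], visited so far: [17, 7, 27, 6]
  queue [37, 3] -> pop 37, enqueue [none], visited so far: [17, 7, 27, 6, 37]
  queue [3] -> pop 3, enqueue [none], visited so far: [17, 7, 27, 6, 37, 3]
Result: [17, 7, 27, 6, 37, 3]


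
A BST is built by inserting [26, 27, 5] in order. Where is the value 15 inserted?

Starting tree (level order): [26, 5, 27]
Insertion path: 26 -> 5
Result: insert 15 as right child of 5
Final tree (level order): [26, 5, 27, None, 15]


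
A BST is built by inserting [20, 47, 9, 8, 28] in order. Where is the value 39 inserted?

Starting tree (level order): [20, 9, 47, 8, None, 28]
Insertion path: 20 -> 47 -> 28
Result: insert 39 as right child of 28
Final tree (level order): [20, 9, 47, 8, None, 28, None, None, None, None, 39]


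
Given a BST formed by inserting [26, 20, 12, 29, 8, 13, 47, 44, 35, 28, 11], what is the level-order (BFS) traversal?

Tree insertion order: [26, 20, 12, 29, 8, 13, 47, 44, 35, 28, 11]
Tree (level-order array): [26, 20, 29, 12, None, 28, 47, 8, 13, None, None, 44, None, None, 11, None, None, 35]
BFS from the root, enqueuing left then right child of each popped node:
  queue [26] -> pop 26, enqueue [20, 29], visited so far: [26]
  queue [20, 29] -> pop 20, enqueue [12], visited so far: [26, 20]
  queue [29, 12] -> pop 29, enqueue [28, 47], visited so far: [26, 20, 29]
  queue [12, 28, 47] -> pop 12, enqueue [8, 13], visited so far: [26, 20, 29, 12]
  queue [28, 47, 8, 13] -> pop 28, enqueue [none], visited so far: [26, 20, 29, 12, 28]
  queue [47, 8, 13] -> pop 47, enqueue [44], visited so far: [26, 20, 29, 12, 28, 47]
  queue [8, 13, 44] -> pop 8, enqueue [11], visited so far: [26, 20, 29, 12, 28, 47, 8]
  queue [13, 44, 11] -> pop 13, enqueue [none], visited so far: [26, 20, 29, 12, 28, 47, 8, 13]
  queue [44, 11] -> pop 44, enqueue [35], visited so far: [26, 20, 29, 12, 28, 47, 8, 13, 44]
  queue [11, 35] -> pop 11, enqueue [none], visited so far: [26, 20, 29, 12, 28, 47, 8, 13, 44, 11]
  queue [35] -> pop 35, enqueue [none], visited so far: [26, 20, 29, 12, 28, 47, 8, 13, 44, 11, 35]
Result: [26, 20, 29, 12, 28, 47, 8, 13, 44, 11, 35]


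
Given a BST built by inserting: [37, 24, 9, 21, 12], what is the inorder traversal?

Tree insertion order: [37, 24, 9, 21, 12]
Tree (level-order array): [37, 24, None, 9, None, None, 21, 12]
Inorder traversal: [9, 12, 21, 24, 37]


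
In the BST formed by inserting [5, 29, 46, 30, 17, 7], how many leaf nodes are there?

Tree built from: [5, 29, 46, 30, 17, 7]
Tree (level-order array): [5, None, 29, 17, 46, 7, None, 30]
Rule: A leaf has 0 children.
Per-node child counts:
  node 5: 1 child(ren)
  node 29: 2 child(ren)
  node 17: 1 child(ren)
  node 7: 0 child(ren)
  node 46: 1 child(ren)
  node 30: 0 child(ren)
Matching nodes: [7, 30]
Count of leaf nodes: 2


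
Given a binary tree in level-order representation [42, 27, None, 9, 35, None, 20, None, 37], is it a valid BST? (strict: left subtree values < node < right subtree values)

Level-order array: [42, 27, None, 9, 35, None, 20, None, 37]
Validate using subtree bounds (lo, hi): at each node, require lo < value < hi,
then recurse left with hi=value and right with lo=value.
Preorder trace (stopping at first violation):
  at node 42 with bounds (-inf, +inf): OK
  at node 27 with bounds (-inf, 42): OK
  at node 9 with bounds (-inf, 27): OK
  at node 20 with bounds (9, 27): OK
  at node 35 with bounds (27, 42): OK
  at node 37 with bounds (35, 42): OK
No violation found at any node.
Result: Valid BST


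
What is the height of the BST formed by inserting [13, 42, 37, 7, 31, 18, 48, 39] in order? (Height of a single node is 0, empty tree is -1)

Insertion order: [13, 42, 37, 7, 31, 18, 48, 39]
Tree (level-order array): [13, 7, 42, None, None, 37, 48, 31, 39, None, None, 18]
Compute height bottom-up (empty subtree = -1):
  height(7) = 1 + max(-1, -1) = 0
  height(18) = 1 + max(-1, -1) = 0
  height(31) = 1 + max(0, -1) = 1
  height(39) = 1 + max(-1, -1) = 0
  height(37) = 1 + max(1, 0) = 2
  height(48) = 1 + max(-1, -1) = 0
  height(42) = 1 + max(2, 0) = 3
  height(13) = 1 + max(0, 3) = 4
Height = 4


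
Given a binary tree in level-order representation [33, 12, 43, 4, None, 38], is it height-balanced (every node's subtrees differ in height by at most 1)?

Tree (level-order array): [33, 12, 43, 4, None, 38]
Definition: a tree is height-balanced if, at every node, |h(left) - h(right)| <= 1 (empty subtree has height -1).
Bottom-up per-node check:
  node 4: h_left=-1, h_right=-1, diff=0 [OK], height=0
  node 12: h_left=0, h_right=-1, diff=1 [OK], height=1
  node 38: h_left=-1, h_right=-1, diff=0 [OK], height=0
  node 43: h_left=0, h_right=-1, diff=1 [OK], height=1
  node 33: h_left=1, h_right=1, diff=0 [OK], height=2
All nodes satisfy the balance condition.
Result: Balanced


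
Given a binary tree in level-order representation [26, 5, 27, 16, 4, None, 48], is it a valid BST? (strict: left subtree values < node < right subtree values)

Level-order array: [26, 5, 27, 16, 4, None, 48]
Validate using subtree bounds (lo, hi): at each node, require lo < value < hi,
then recurse left with hi=value and right with lo=value.
Preorder trace (stopping at first violation):
  at node 26 with bounds (-inf, +inf): OK
  at node 5 with bounds (-inf, 26): OK
  at node 16 with bounds (-inf, 5): VIOLATION
Node 16 violates its bound: not (-inf < 16 < 5).
Result: Not a valid BST
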